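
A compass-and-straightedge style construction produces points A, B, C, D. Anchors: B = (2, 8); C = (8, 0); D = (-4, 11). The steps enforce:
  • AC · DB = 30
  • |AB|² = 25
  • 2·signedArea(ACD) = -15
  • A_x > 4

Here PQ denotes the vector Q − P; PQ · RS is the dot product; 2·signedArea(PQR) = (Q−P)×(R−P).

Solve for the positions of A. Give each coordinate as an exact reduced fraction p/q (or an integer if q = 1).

1. A_x = 5  [2·signedArea(ACD) = -15 ∩ AC · DB = 30]
2. A_y = 4  [2·signedArea(ACD) = -15 ∩ AC · DB = 30]
   → A = (5, 4)

A = (5, 4)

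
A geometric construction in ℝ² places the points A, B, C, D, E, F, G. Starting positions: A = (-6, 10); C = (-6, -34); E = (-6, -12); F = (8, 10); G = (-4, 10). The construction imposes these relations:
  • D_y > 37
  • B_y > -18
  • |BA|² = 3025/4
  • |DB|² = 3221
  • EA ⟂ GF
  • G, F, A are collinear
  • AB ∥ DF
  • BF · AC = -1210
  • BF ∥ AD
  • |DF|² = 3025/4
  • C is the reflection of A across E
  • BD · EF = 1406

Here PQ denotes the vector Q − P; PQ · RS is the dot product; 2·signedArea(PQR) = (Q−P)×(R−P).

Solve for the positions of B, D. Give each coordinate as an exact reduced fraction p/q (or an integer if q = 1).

B = (-6, -35/2)
D = (8, 75/2)

1. B_y = -35/2  [BF · AC = -1210]
2. B_x = -6  [|BA|² = 3025/4]
   → B = (-6, -35/2)
3. D_x = 8  [AB ∥ DF ∩ BF ∥ AD]
4. D_y = 75/2  [AB ∥ DF ∩ BF ∥ AD]
   → D = (8, 75/2)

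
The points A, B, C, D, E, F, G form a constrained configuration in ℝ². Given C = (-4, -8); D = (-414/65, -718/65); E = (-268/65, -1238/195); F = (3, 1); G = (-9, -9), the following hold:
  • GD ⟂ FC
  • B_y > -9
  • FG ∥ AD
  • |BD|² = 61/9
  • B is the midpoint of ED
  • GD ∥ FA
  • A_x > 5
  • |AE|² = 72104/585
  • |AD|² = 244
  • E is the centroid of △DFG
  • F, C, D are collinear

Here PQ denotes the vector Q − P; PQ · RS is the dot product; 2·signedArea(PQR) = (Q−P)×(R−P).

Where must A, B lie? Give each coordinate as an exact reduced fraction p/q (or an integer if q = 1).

A = (366/65, -68/65)
B = (-341/65, -1696/195)

1. A_x = 366/65  [FG ∥ AD ∩ GD ∥ FA]
2. A_y = -68/65  [FG ∥ AD ∩ GD ∥ FA]
   → A = (366/65, -68/65)
3. B_x = -341/65  [B is the midpoint of ED]
4. B_y = -1696/195  [B is the midpoint of ED]
   → B = (-341/65, -1696/195)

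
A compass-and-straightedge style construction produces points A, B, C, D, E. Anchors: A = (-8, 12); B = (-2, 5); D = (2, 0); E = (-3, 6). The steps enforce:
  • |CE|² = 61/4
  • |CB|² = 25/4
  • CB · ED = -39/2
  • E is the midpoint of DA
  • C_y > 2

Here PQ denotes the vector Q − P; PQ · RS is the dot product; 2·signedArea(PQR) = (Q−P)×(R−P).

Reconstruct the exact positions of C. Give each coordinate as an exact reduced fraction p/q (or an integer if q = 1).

C = (-1/2, 3)

1. C_x = -1/2  [line -5·x + 6·y + -41/2 = 0 ∩ |CE|² = 61/4]
2. C_y = 3  [line -5·x + 6·y + -41/2 = 0 ∩ |CE|² = 61/4]
   → C = (-1/2, 3)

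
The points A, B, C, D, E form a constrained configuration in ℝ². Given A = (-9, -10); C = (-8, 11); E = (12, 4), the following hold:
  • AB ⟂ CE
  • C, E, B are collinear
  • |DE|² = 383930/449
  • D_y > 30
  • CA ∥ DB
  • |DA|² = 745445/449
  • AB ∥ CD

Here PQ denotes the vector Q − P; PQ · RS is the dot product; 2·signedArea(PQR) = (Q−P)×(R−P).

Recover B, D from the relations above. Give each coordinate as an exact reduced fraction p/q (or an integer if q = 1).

1. B_x = -1052/449  [C, E, B are collinear ∩ AB ⟂ CE]
2. B_y = 4050/449  [C, E, B are collinear ∩ AB ⟂ CE]
   → B = (-1052/449, 4050/449)
3. D_x = -603/449  [CA ∥ DB ∩ AB ∥ CD]
4. D_y = 13479/449  [CA ∥ DB ∩ AB ∥ CD]
   → D = (-603/449, 13479/449)

B = (-1052/449, 4050/449)
D = (-603/449, 13479/449)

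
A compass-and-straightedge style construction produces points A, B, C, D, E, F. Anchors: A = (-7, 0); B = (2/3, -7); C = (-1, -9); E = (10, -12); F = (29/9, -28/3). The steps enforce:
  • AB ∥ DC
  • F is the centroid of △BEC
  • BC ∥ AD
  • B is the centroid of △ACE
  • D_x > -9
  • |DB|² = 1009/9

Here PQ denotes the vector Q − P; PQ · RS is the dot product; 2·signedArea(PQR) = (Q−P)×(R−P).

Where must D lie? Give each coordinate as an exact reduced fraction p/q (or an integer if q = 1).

D = (-26/3, -2)

1. D_x = -26/3  [AB ∥ DC ∩ BC ∥ AD]
2. D_y = -2  [AB ∥ DC ∩ BC ∥ AD]
   → D = (-26/3, -2)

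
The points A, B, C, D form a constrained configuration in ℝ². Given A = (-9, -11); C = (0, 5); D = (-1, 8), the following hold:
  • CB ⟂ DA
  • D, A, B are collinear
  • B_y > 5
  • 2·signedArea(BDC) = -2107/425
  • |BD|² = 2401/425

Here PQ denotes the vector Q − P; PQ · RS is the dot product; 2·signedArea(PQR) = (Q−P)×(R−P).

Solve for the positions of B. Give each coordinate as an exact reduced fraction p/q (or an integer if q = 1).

1. B_x = -817/425  [D, A, B are collinear ∩ CB ⟂ DA]
2. B_y = 2469/425  [D, A, B are collinear ∩ CB ⟂ DA]
   → B = (-817/425, 2469/425)

B = (-817/425, 2469/425)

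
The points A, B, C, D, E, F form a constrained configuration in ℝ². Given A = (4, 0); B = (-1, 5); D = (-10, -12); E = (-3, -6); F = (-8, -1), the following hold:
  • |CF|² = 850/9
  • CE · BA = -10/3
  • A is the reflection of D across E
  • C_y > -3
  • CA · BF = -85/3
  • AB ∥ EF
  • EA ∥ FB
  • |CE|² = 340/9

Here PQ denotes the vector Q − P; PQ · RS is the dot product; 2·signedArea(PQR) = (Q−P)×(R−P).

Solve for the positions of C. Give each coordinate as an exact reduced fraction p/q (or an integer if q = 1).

1. C_x = 5/3  [CE · BA = -10/3 ∩ CA · BF = -85/3]
2. C_y = -2  [CE · BA = -10/3 ∩ CA · BF = -85/3]
   → C = (5/3, -2)

C = (5/3, -2)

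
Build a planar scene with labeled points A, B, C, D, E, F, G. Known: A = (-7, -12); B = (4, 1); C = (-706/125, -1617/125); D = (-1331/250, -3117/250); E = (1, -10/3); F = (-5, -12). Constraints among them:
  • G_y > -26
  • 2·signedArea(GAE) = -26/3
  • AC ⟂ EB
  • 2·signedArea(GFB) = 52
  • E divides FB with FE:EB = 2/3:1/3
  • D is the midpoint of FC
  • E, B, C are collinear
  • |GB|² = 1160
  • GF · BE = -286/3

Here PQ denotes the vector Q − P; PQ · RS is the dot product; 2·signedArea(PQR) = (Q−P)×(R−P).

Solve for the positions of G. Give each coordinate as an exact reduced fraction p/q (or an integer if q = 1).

G = (-18, -25)

1. G_x = -18  [2·signedArea(GFB) = 52 ∩ 2·signedArea(GAE) = -26/3]
2. G_y = -25  [2·signedArea(GFB) = 52 ∩ 2·signedArea(GAE) = -26/3]
   → G = (-18, -25)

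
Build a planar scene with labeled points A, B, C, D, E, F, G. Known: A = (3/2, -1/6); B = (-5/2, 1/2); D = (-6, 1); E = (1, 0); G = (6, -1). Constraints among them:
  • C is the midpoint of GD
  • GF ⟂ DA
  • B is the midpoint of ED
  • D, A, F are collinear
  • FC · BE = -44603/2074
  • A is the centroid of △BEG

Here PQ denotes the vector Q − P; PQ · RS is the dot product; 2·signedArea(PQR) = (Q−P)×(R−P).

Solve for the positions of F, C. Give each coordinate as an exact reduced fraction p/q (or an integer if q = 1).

1. F_x = 6243/1037  [D, A, F are collinear ∩ GF ⟂ DA]
2. F_y = -902/1037  [D, A, F are collinear ∩ GF ⟂ DA]
   → F = (6243/1037, -902/1037)
3. C_x = 0  [C is the midpoint of GD]
4. C_y = 0  [C is the midpoint of GD]
   → C = (0, 0)

C = (0, 0)
F = (6243/1037, -902/1037)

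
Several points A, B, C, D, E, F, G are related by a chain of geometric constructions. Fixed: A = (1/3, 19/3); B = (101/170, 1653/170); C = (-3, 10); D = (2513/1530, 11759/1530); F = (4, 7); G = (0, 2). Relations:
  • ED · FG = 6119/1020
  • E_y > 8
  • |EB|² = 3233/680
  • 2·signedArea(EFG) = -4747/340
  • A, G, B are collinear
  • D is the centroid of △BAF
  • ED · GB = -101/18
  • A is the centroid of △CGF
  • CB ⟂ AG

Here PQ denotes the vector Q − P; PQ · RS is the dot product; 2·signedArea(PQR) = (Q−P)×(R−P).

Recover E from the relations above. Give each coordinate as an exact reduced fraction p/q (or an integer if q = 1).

E = (781/340, 2843/340)

1. E_x = 781/340  [ED · FG = 6119/1020 ∩ ED · GB = -101/18]
2. E_y = 2843/340  [ED · FG = 6119/1020 ∩ ED · GB = -101/18]
   → E = (781/340, 2843/340)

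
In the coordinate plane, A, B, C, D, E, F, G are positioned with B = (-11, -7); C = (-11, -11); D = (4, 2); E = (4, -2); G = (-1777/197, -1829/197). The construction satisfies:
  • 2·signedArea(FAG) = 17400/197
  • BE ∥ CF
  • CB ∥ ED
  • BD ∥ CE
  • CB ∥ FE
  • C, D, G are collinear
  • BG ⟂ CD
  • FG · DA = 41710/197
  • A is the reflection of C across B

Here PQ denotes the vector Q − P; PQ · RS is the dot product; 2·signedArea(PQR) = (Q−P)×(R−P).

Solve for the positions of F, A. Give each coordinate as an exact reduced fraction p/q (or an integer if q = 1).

1. F_x = 4  [CB ∥ FE ∩ BE ∥ CF]
2. F_y = -6  [CB ∥ FE ∩ BE ∥ CF]
   → F = (4, -6)
3. A_x = -11  [A is the reflection of C across B]
4. A_y = -3  [A is the reflection of C across B]
   → A = (-11, -3)

A = (-11, -3)
F = (4, -6)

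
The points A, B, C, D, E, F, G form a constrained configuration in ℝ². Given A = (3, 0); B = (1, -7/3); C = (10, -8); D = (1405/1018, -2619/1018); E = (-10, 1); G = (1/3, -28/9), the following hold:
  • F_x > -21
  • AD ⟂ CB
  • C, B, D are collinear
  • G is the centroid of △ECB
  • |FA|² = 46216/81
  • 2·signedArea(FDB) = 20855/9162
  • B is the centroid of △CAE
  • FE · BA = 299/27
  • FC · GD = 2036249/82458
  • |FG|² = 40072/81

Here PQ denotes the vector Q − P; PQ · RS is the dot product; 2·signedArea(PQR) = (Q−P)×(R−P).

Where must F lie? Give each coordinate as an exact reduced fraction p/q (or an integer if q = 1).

1. F_x = -61/3  [2·signedArea(FDB) = 20855/9162 ∩ FC · GD = 2036249/82458]
2. F_y = 46/9  [2·signedArea(FDB) = 20855/9162 ∩ FC · GD = 2036249/82458]
   → F = (-61/3, 46/9)

F = (-61/3, 46/9)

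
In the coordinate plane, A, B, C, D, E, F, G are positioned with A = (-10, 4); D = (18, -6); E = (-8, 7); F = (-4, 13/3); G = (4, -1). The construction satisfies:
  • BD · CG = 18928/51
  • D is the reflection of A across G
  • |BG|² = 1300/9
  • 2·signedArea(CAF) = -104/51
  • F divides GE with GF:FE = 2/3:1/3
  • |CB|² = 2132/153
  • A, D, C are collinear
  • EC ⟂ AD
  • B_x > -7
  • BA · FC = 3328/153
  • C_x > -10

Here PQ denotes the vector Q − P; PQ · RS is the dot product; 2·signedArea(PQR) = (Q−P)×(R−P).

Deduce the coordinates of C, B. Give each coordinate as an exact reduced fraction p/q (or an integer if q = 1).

B = (-6, 17/3)
C = (-156/17, 63/17)

1. C_x = -156/17  [A, D, C are collinear ∩ EC ⟂ AD]
2. C_y = 63/17  [A, D, C are collinear ∩ EC ⟂ AD]
   → C = (-156/17, 63/17)
3. B_x = -6  [BA · FC = 3328/153 ∩ BD · CG = 18928/51]
4. B_y = 17/3  [BA · FC = 3328/153 ∩ BD · CG = 18928/51]
   → B = (-6, 17/3)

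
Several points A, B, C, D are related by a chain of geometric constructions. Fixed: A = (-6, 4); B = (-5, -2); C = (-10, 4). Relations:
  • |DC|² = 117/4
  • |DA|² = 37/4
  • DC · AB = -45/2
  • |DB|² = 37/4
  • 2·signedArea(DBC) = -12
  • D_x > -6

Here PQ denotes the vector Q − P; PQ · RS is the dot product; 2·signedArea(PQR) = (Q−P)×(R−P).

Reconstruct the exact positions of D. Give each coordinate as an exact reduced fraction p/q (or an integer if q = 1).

1. D_x = -11/2  [2·signedArea(DBC) = -12 ∩ DC · AB = -45/2]
2. D_y = 1  [2·signedArea(DBC) = -12 ∩ DC · AB = -45/2]
   → D = (-11/2, 1)

D = (-11/2, 1)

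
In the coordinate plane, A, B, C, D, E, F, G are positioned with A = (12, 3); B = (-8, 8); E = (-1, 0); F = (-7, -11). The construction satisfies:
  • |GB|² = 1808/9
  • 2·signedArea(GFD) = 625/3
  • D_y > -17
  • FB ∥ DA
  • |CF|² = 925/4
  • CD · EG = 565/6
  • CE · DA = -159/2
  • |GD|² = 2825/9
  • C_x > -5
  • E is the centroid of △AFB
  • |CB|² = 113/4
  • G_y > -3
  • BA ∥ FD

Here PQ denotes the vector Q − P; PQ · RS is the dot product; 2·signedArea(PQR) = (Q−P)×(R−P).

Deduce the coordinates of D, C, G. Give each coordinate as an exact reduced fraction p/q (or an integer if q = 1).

1. D_x = 13  [FB ∥ DA ∩ BA ∥ FD]
2. D_y = -16  [FB ∥ DA ∩ BA ∥ FD]
   → D = (13, -16)
3. C_x = -9/2  [line 1·x + -19·y + 161/2 = 0 ∩ |CF|² = 925/4]
4. C_y = 4  [line 1·x + -19·y + 161/2 = 0 ∩ |CF|² = 925/4]
   → C = (-9/2, 4)
5. G_x = 4/3  [2·signedArea(GFD) = 625/3 ∩ CD · EG = 565/6]
6. G_y = -8/3  [2·signedArea(GFD) = 625/3 ∩ CD · EG = 565/6]
   → G = (4/3, -8/3)

C = (-9/2, 4)
D = (13, -16)
G = (4/3, -8/3)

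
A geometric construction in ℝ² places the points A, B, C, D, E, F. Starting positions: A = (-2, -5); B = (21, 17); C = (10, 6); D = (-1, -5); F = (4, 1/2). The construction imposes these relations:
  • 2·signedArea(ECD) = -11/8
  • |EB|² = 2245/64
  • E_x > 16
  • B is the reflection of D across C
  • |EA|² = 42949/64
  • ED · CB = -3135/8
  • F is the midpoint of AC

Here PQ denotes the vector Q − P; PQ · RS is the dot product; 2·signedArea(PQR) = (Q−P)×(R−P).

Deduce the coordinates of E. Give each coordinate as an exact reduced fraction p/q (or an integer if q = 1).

E = (67/4, 103/8)

1. E_x = 67/4  [2·signedArea(ECD) = -11/8 ∩ ED · CB = -3135/8]
2. E_y = 103/8  [2·signedArea(ECD) = -11/8 ∩ ED · CB = -3135/8]
   → E = (67/4, 103/8)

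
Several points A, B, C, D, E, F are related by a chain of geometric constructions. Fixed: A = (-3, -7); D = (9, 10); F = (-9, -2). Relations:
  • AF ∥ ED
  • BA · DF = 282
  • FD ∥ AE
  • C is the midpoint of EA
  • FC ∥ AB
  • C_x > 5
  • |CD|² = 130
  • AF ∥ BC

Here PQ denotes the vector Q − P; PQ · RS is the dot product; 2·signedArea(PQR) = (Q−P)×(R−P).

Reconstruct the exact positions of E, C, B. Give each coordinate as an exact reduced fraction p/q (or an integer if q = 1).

B = (12, -6)
C = (6, -1)
E = (15, 5)

1. E_x = 15  [AF ∥ ED ∩ FD ∥ AE]
2. E_y = 5  [AF ∥ ED ∩ FD ∥ AE]
   → E = (15, 5)
3. C_x = 6  [C is the midpoint of EA]
4. C_y = -1  [C is the midpoint of EA]
   → C = (6, -1)
5. B_x = 12  [AF ∥ BC ∩ FC ∥ AB]
6. B_y = -6  [AF ∥ BC ∩ FC ∥ AB]
   → B = (12, -6)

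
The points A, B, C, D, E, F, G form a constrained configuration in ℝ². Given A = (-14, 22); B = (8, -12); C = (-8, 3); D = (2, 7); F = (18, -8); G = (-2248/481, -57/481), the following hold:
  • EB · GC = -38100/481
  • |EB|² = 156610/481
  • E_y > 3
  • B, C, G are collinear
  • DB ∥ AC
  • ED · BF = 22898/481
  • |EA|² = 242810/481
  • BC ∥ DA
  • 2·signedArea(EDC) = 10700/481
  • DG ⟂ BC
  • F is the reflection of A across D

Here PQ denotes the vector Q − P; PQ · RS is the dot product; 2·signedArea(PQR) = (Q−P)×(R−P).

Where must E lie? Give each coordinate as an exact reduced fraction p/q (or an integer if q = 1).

1. E_x = -643/481  [2·signedArea(EDC) = 10700/481 ∩ ED · BF = 22898/481]
2. E_y = 1655/481  [2·signedArea(EDC) = 10700/481 ∩ ED · BF = 22898/481]
   → E = (-643/481, 1655/481)

E = (-643/481, 1655/481)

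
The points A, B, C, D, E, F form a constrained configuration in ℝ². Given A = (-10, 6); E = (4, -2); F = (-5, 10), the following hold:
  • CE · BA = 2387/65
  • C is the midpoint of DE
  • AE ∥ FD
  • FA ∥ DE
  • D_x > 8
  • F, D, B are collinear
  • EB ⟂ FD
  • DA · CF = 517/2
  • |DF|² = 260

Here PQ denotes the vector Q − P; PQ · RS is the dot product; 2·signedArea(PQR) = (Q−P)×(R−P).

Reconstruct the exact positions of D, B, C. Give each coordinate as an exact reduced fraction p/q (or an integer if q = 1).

1. D_x = 9  [FA ∥ DE ∩ AE ∥ FD]
2. D_y = 2  [FA ∥ DE ∩ AE ∥ FD]
   → D = (9, 2)
3. B_x = 452/65  [F, D, B are collinear ∩ EB ⟂ FD]
4. B_y = 206/65  [F, D, B are collinear ∩ EB ⟂ FD]
   → B = (452/65, 206/65)
5. C_x = 13/2  [C is the midpoint of DE]
6. C_y = 0  [C is the midpoint of DE]
   → C = (13/2, 0)

B = (452/65, 206/65)
C = (13/2, 0)
D = (9, 2)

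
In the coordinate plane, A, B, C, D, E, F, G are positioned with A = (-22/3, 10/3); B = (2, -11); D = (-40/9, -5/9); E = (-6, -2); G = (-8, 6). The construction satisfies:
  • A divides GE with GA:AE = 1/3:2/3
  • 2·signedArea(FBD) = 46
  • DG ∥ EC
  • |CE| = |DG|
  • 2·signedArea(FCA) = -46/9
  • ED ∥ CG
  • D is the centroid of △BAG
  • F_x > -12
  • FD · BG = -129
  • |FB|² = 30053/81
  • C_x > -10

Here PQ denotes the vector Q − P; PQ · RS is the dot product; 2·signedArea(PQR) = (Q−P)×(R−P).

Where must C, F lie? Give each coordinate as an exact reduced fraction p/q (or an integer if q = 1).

C = (-86/9, 41/9)
F = (-100/9, 28/9)

1. C_x = -86/9  [ED ∥ CG ∩ DG ∥ EC]
2. C_y = 41/9  [ED ∥ CG ∩ DG ∥ EC]
   → C = (-86/9, 41/9)
3. F_x = -100/9  [2·signedArea(FCA) = -46/9 ∩ 2·signedArea(FBD) = 46]
4. F_y = 28/9  [2·signedArea(FCA) = -46/9 ∩ 2·signedArea(FBD) = 46]
   → F = (-100/9, 28/9)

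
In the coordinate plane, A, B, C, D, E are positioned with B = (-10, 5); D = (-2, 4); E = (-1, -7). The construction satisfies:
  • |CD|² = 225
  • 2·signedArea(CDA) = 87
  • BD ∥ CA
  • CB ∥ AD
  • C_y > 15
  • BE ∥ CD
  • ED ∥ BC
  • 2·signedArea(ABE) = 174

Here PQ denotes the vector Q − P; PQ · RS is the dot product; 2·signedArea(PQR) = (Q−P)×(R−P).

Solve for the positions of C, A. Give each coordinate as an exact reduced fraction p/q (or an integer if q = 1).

A = (-3, 15)
C = (-11, 16)

1. C_x = -11  [BE ∥ CD ∩ ED ∥ BC]
2. C_y = 16  [BE ∥ CD ∩ ED ∥ BC]
   → C = (-11, 16)
3. A_x = -3  [CB ∥ AD ∩ BD ∥ CA]
4. A_y = 15  [CB ∥ AD ∩ BD ∥ CA]
   → A = (-3, 15)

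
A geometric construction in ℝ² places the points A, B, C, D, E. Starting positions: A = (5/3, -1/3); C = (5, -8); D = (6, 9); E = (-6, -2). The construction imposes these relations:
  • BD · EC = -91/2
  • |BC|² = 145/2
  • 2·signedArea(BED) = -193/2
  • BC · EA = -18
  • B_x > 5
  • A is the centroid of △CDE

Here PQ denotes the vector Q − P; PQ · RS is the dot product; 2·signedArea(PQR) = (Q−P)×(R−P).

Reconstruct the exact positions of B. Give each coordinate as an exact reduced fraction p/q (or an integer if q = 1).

B = (11/2, 1/2)

1. B_x = 11/2  [BC · EA = -18 ∩ BD · EC = -91/2]
2. B_y = 1/2  [BC · EA = -18 ∩ BD · EC = -91/2]
   → B = (11/2, 1/2)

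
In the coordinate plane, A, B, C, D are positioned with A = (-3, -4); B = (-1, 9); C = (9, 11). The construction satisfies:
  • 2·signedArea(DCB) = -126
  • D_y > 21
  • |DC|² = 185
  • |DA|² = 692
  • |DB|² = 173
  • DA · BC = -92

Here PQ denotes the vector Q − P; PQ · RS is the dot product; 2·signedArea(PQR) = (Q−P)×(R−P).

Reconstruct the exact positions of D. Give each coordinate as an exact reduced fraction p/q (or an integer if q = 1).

D = (1, 22)

1. D_x = 1  [2·signedArea(DCB) = -126 ∩ DA · BC = -92]
2. D_y = 22  [2·signedArea(DCB) = -126 ∩ DA · BC = -92]
   → D = (1, 22)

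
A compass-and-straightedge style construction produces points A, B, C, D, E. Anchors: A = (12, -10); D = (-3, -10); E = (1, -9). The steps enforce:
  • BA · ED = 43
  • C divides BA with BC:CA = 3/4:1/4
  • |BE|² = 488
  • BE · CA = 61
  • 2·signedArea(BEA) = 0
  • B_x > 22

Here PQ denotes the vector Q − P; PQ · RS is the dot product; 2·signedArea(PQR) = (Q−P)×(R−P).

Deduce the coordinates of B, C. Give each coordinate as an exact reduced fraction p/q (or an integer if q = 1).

B = (23, -11)
C = (59/4, -41/4)

1. B_x = 23  [2·signedArea(BEA) = 0 ∩ BA · ED = 43]
2. B_y = -11  [2·signedArea(BEA) = 0 ∩ BA · ED = 43]
   → B = (23, -11)
3. C_x = 59/4  [C divides BA with BC:CA = 3/4:1/4]
4. C_y = -41/4  [C divides BA with BC:CA = 3/4:1/4]
   → C = (59/4, -41/4)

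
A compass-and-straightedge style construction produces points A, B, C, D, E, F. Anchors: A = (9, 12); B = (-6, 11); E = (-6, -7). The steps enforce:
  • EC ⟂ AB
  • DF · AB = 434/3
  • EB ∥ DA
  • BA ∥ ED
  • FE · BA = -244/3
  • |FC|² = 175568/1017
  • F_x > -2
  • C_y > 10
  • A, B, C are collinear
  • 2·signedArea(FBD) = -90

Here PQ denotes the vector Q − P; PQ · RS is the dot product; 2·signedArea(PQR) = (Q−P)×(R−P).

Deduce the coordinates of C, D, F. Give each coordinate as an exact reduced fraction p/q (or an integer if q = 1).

C = (-813/113, 1234/113)
D = (9, -6)
F = (-1, -2/3)

1. C_x = -813/113  [A, B, C are collinear ∩ EC ⟂ AB]
2. C_y = 1234/113  [A, B, C are collinear ∩ EC ⟂ AB]
   → C = (-813/113, 1234/113)
3. D_x = 9  [EB ∥ DA ∩ BA ∥ ED]
4. D_y = -6  [EB ∥ DA ∩ BA ∥ ED]
   → D = (9, -6)
5. F_x = -1  [FE · BA = -244/3 ∩ 2·signedArea(FBD) = -90]
6. F_y = -2/3  [FE · BA = -244/3 ∩ 2·signedArea(FBD) = -90]
   → F = (-1, -2/3)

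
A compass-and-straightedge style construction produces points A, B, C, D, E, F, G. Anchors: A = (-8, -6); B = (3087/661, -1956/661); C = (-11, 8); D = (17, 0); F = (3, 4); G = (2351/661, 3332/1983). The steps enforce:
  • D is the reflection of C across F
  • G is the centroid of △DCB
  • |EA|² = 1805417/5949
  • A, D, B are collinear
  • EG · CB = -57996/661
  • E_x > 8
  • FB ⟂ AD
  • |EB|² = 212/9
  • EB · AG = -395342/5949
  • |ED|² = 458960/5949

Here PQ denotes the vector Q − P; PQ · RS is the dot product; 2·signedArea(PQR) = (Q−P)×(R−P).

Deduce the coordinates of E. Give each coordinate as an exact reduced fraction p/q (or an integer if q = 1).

1. E_x = 16307/1983  [EB · AG = -395342/5949 ∩ EG · CB = -57996/661]
2. E_y = 688/1983  [EB · AG = -395342/5949 ∩ EG · CB = -57996/661]
   → E = (16307/1983, 688/1983)

E = (16307/1983, 688/1983)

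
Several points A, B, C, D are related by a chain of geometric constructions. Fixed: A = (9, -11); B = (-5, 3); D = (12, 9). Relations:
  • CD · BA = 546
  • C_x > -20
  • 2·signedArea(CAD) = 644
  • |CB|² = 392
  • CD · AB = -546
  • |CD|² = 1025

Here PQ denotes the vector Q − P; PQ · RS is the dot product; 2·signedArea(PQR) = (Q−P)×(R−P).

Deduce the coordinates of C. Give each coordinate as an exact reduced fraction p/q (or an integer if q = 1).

C = (-19, 17)

1. C_x = -19  [CD · BA = 546 ∩ 2·signedArea(CAD) = 644]
2. C_y = 17  [CD · BA = 546 ∩ 2·signedArea(CAD) = 644]
   → C = (-19, 17)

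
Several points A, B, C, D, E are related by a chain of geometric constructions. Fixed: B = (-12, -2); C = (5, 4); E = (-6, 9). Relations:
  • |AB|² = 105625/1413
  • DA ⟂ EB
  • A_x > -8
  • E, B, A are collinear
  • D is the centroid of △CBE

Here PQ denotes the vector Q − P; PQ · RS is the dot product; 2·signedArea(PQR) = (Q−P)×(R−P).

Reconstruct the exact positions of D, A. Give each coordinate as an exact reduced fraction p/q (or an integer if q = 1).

1. D_x = -13/3  [D is the centroid of △CBE]
2. D_y = 11/3  [D is the centroid of △CBE]
   → D = (-13/3, 11/3)
3. A_x = -1234/157  [E, B, A are collinear ∩ DA ⟂ EB]
4. A_y = 2633/471  [E, B, A are collinear ∩ DA ⟂ EB]
   → A = (-1234/157, 2633/471)

A = (-1234/157, 2633/471)
D = (-13/3, 11/3)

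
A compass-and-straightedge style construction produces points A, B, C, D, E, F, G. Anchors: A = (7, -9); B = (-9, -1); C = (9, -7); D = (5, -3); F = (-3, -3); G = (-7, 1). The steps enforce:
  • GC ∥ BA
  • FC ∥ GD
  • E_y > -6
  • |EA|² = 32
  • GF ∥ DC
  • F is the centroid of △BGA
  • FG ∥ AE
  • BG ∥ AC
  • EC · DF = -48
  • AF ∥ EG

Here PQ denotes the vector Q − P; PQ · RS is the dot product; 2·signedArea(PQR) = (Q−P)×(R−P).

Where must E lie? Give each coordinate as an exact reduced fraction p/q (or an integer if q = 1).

1. E_x = 3  [AF ∥ EG ∩ FG ∥ AE]
2. E_y = -5  [AF ∥ EG ∩ FG ∥ AE]
   → E = (3, -5)

E = (3, -5)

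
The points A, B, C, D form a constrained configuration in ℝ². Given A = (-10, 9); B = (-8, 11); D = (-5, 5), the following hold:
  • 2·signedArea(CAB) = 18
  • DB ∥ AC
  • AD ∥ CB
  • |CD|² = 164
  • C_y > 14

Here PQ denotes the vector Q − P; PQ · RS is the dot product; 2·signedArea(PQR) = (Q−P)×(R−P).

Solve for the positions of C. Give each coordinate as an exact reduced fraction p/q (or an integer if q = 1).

1. C_x = -13  [AD ∥ CB ∩ DB ∥ AC]
2. C_y = 15  [AD ∥ CB ∩ DB ∥ AC]
   → C = (-13, 15)

C = (-13, 15)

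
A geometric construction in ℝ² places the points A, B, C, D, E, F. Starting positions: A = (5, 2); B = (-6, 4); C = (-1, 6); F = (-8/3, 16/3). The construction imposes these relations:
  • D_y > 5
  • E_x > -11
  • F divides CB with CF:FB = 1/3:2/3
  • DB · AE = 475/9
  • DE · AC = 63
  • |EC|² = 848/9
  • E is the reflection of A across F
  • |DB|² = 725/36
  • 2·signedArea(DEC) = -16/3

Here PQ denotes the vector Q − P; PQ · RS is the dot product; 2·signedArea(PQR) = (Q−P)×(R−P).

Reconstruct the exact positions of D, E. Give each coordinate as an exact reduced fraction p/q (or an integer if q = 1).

D = (-11/6, 17/3)
E = (-31/3, 26/3)

1. E_x = -31/3  [E is the reflection of A across F]
2. E_y = 26/3  [E is the reflection of A across F]
   → E = (-31/3, 26/3)
3. D_x = -11/6  [DE · AC = 63 ∩ DB · AE = 475/9]
4. D_y = 17/3  [DE · AC = 63 ∩ DB · AE = 475/9]
   → D = (-11/6, 17/3)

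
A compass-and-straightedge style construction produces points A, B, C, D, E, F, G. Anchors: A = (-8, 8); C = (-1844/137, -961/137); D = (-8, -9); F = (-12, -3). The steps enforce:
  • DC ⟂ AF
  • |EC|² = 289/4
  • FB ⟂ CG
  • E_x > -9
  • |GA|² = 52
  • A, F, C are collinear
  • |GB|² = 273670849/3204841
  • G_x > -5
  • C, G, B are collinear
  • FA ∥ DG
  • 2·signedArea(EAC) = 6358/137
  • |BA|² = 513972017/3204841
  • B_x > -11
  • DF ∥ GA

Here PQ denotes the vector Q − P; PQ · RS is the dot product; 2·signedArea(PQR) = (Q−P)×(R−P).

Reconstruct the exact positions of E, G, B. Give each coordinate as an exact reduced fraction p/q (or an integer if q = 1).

1. E_x = -8  [line 2057/137·x + -748/137·y + 16082/137 = 0 ∩ |EC|² = 289/4]
2. E_y = -1/2  [line 2057/137·x + -748/137·y + 16082/137 = 0 ∩ |EC|² = 289/4]
   → E = (-8, -1/2)
3. G_x = -4  [DF ∥ GA ∩ FA ∥ DG]
4. G_y = 2  [DF ∥ GA ∩ FA ∥ DG]
   → G = (-4, 2)
5. B_x = -34259092/3204841  [C, G, B are collinear ∩ FB ⟂ CG]
6. B_y = -14020923/3204841  [C, G, B are collinear ∩ FB ⟂ CG]
   → B = (-34259092/3204841, -14020923/3204841)

B = (-34259092/3204841, -14020923/3204841)
E = (-8, -1/2)
G = (-4, 2)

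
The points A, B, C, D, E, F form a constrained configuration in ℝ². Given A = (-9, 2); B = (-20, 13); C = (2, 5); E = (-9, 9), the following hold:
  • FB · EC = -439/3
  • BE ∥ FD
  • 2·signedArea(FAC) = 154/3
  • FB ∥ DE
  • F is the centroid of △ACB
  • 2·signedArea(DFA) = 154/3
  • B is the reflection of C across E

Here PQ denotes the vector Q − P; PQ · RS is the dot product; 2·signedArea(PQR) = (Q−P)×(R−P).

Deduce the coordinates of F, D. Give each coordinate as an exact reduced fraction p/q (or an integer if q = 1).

1. F_x = -9  [F is the centroid of △ACB]
2. F_y = 20/3  [F is the centroid of △ACB]
   → F = (-9, 20/3)
3. D_x = 2  [FB ∥ DE ∩ BE ∥ FD]
4. D_y = 8/3  [FB ∥ DE ∩ BE ∥ FD]
   → D = (2, 8/3)

D = (2, 8/3)
F = (-9, 20/3)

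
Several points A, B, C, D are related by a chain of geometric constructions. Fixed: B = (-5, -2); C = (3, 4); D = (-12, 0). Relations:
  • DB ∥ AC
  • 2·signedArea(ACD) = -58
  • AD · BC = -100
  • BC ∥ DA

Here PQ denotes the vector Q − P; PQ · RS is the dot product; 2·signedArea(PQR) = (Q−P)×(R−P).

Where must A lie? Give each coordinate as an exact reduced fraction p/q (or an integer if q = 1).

A = (-4, 6)

1. A_x = -4  [DB ∥ AC ∩ BC ∥ DA]
2. A_y = 6  [DB ∥ AC ∩ BC ∥ DA]
   → A = (-4, 6)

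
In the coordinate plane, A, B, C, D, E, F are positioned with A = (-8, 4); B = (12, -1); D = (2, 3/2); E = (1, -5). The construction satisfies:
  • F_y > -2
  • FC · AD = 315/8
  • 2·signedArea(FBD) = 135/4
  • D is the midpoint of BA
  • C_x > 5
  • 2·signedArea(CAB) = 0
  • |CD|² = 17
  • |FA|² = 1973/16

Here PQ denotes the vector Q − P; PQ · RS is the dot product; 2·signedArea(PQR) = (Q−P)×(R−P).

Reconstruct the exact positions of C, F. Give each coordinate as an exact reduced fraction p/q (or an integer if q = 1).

C = (6, 1/2)
F = (3/2, -7/4)

1. C_x = 6  [line 5·x + 20·y + -40 = 0 ∩ |CD|² = 17]
2. C_y = 1/2  [line 5·x + 20·y + -40 = 0 ∩ |CD|² = 17]
   → C = (6, 1/2)
3. F_x = 3/2  [2·signedArea(FBD) = 135/4 ∩ FC · AD = 315/8]
4. F_y = -7/4  [2·signedArea(FBD) = 135/4 ∩ FC · AD = 315/8]
   → F = (3/2, -7/4)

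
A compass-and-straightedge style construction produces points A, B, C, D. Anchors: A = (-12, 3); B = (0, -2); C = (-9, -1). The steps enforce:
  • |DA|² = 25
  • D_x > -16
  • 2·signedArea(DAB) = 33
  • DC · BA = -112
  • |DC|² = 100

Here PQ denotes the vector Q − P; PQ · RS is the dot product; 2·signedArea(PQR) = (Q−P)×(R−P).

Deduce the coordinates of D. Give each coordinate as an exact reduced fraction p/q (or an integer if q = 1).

D = (-15, 7)

1. D_x = -15  [DC · BA = -112 ∩ 2·signedArea(DAB) = 33]
2. D_y = 7  [DC · BA = -112 ∩ 2·signedArea(DAB) = 33]
   → D = (-15, 7)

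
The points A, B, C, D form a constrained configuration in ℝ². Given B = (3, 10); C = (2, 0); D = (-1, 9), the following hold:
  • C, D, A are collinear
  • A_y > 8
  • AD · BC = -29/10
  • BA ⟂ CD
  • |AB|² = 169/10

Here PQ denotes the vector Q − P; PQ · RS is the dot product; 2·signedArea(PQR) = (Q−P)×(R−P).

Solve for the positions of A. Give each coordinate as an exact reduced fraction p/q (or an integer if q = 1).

A = (-9/10, 87/10)

1. A_x = -9/10  [C, D, A are collinear ∩ BA ⟂ CD]
2. A_y = 87/10  [C, D, A are collinear ∩ BA ⟂ CD]
   → A = (-9/10, 87/10)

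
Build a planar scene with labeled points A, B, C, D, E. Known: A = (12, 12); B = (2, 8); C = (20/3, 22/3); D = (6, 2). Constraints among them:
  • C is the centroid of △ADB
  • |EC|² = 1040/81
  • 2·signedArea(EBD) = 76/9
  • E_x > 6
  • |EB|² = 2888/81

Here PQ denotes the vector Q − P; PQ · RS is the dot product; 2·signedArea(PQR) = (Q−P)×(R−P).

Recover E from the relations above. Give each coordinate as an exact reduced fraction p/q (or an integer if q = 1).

E = (56/9, 34/9)

1. E_x = 56/9  [line 6·x + 4·y + -472/9 = 0 ∩ |EB|² = 2888/81]
2. E_y = 34/9  [line 6·x + 4·y + -472/9 = 0 ∩ |EB|² = 2888/81]
   → E = (56/9, 34/9)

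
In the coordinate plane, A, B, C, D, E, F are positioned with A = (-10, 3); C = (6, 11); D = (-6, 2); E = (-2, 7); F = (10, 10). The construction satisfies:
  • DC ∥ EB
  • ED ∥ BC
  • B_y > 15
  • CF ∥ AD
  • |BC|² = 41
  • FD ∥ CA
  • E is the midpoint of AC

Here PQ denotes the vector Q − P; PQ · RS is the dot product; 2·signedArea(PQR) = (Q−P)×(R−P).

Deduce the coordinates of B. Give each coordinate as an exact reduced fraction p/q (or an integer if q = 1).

B = (10, 16)

1. B_x = 10  [ED ∥ BC ∩ DC ∥ EB]
2. B_y = 16  [ED ∥ BC ∩ DC ∥ EB]
   → B = (10, 16)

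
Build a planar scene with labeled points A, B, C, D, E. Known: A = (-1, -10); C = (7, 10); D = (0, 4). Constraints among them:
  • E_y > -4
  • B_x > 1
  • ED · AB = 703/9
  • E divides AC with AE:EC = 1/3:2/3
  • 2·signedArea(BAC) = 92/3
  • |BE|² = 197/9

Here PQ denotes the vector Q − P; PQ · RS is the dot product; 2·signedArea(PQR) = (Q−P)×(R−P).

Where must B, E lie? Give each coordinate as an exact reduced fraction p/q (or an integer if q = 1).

B = (2, 4/3)
E = (5/3, -10/3)

1. E_x = 5/3  [E divides AC with AE:EC = 1/3:2/3]
2. E_y = -10/3  [E divides AC with AE:EC = 1/3:2/3]
   → E = (5/3, -10/3)
3. B_x = 2  [2·signedArea(BAC) = 92/3 ∩ ED · AB = 703/9]
4. B_y = 4/3  [2·signedArea(BAC) = 92/3 ∩ ED · AB = 703/9]
   → B = (2, 4/3)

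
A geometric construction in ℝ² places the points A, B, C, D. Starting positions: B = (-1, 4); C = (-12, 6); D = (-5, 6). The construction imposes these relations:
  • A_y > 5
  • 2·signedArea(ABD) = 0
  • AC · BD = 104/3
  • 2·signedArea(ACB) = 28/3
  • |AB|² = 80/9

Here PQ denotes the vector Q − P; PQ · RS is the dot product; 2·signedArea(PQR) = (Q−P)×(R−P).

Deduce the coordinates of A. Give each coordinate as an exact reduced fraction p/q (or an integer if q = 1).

1. A_x = -11/3  [2·signedArea(ABD) = 0 ∩ 2·signedArea(ACB) = 28/3]
2. A_y = 16/3  [2·signedArea(ABD) = 0 ∩ 2·signedArea(ACB) = 28/3]
   → A = (-11/3, 16/3)

A = (-11/3, 16/3)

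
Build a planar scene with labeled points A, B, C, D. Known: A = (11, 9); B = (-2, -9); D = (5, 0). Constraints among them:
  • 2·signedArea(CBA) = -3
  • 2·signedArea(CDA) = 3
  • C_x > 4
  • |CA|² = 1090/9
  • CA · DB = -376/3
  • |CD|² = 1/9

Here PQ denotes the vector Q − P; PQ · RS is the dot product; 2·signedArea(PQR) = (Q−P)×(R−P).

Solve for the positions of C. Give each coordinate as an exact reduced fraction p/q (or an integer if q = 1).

C = (14/3, 0)

1. C_x = 14/3  [CA · DB = -376/3 ∩ 2·signedArea(CDA) = 3]
2. C_y = 0  [CA · DB = -376/3 ∩ 2·signedArea(CDA) = 3]
   → C = (14/3, 0)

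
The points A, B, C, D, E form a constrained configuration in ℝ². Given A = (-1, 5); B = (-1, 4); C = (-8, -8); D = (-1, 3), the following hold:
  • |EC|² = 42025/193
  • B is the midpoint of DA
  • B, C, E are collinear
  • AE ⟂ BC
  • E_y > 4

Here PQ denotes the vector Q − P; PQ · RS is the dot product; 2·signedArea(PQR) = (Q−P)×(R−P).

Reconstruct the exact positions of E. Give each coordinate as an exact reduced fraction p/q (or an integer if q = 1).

E = (-109/193, 916/193)

1. E_x = -109/193  [B, C, E are collinear ∩ AE ⟂ BC]
2. E_y = 916/193  [B, C, E are collinear ∩ AE ⟂ BC]
   → E = (-109/193, 916/193)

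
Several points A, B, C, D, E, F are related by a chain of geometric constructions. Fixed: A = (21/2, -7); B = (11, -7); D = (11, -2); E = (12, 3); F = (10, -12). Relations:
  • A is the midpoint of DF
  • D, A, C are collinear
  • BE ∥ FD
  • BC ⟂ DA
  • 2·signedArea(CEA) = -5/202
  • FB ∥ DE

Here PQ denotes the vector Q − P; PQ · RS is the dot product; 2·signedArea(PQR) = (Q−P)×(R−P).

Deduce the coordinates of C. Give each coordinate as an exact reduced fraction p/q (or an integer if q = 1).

C = (1061/101, -702/101)

1. C_x = 1061/101  [D, A, C are collinear ∩ BC ⟂ DA]
2. C_y = -702/101  [D, A, C are collinear ∩ BC ⟂ DA]
   → C = (1061/101, -702/101)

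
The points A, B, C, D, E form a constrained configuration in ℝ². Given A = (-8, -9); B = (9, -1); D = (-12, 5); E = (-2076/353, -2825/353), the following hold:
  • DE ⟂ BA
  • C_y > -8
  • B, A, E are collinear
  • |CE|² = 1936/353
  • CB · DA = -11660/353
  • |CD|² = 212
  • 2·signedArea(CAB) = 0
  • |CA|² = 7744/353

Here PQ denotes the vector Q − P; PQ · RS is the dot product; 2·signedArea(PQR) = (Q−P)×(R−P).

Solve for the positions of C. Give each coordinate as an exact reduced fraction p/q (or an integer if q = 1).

C = (-1328/353, -2473/353)

1. C_x = -1328/353  [2·signedArea(CAB) = 0 ∩ CB · DA = -11660/353]
2. C_y = -2473/353  [2·signedArea(CAB) = 0 ∩ CB · DA = -11660/353]
   → C = (-1328/353, -2473/353)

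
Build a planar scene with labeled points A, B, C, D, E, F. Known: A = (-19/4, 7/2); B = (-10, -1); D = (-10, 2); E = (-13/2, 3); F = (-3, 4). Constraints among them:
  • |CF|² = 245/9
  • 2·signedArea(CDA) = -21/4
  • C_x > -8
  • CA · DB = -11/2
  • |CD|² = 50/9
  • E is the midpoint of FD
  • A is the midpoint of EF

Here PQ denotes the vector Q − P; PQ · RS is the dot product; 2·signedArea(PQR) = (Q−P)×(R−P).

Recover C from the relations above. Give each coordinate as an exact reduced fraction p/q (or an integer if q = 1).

1. C_x = -23/3  [2·signedArea(CDA) = -21/4 ∩ CA · DB = -11/2]
2. C_y = 5/3  [2·signedArea(CDA) = -21/4 ∩ CA · DB = -11/2]
   → C = (-23/3, 5/3)

C = (-23/3, 5/3)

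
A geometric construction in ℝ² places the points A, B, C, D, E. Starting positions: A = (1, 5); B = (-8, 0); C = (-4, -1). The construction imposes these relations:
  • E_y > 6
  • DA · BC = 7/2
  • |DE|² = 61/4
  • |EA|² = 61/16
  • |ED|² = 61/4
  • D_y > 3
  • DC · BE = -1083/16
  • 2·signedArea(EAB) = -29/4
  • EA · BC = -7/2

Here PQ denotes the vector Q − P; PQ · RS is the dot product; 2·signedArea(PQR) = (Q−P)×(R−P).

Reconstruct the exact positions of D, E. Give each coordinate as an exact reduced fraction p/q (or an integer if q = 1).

1. E_x = 9/4  [EA · BC = -7/2 ∩ 2·signedArea(EAB) = -29/4]
2. E_y = 13/2  [EA · BC = -7/2 ∩ 2·signedArea(EAB) = -29/4]
   → E = (9/4, 13/2)
3. D_x = -1/4  [DA · BC = 7/2 ∩ DC · BE = -1083/16]
4. D_y = 7/2  [DA · BC = 7/2 ∩ DC · BE = -1083/16]
   → D = (-1/4, 7/2)

D = (-1/4, 7/2)
E = (9/4, 13/2)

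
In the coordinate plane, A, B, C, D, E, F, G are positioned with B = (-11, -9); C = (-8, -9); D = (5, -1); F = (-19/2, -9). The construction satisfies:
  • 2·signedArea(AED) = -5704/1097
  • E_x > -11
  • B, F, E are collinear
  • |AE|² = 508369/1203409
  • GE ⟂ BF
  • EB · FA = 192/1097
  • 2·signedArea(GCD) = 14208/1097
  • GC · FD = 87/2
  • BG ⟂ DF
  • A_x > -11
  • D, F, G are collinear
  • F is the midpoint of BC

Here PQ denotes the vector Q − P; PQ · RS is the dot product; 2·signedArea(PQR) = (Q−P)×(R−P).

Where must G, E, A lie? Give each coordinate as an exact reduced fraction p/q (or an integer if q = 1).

A = (-10, -9)
E = (-11683/1097, -9)
G = (-11683/1097, -10569/1097)

1. G_x = -11683/1097  [D, F, G are collinear ∩ BG ⟂ DF]
2. G_y = -10569/1097  [D, F, G are collinear ∩ BG ⟂ DF]
   → G = (-11683/1097, -10569/1097)
3. E_x = -11683/1097  [B, F, E are collinear ∩ GE ⟂ BF]
4. E_y = -9  [B, F, E are collinear ∩ GE ⟂ BF]
   → E = (-11683/1097, -9)
5. A_x = -10  [2·signedArea(AED) = -5704/1097 ∩ EB · FA = 192/1097]
6. A_y = -9  [2·signedArea(AED) = -5704/1097 ∩ EB · FA = 192/1097]
   → A = (-10, -9)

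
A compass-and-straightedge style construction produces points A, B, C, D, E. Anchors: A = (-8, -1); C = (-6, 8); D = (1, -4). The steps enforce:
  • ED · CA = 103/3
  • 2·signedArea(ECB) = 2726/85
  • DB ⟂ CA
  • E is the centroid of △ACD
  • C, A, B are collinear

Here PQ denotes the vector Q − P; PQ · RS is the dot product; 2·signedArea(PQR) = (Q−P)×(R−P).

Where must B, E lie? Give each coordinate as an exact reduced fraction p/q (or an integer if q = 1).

B = (-698/85, -166/85)
E = (-13/3, 1)

1. B_x = -698/85  [C, A, B are collinear ∩ DB ⟂ CA]
2. B_y = -166/85  [C, A, B are collinear ∩ DB ⟂ CA]
   → B = (-698/85, -166/85)
3. E_x = -13/3  [E is the centroid of △ACD]
4. E_y = 1  [E is the centroid of △ACD]
   → E = (-13/3, 1)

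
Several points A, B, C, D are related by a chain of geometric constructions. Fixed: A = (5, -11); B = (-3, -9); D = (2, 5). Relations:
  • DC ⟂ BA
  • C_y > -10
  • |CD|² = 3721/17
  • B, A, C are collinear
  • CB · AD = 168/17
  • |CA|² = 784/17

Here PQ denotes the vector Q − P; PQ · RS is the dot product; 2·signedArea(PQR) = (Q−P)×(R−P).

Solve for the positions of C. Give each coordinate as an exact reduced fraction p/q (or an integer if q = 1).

1. C_x = -27/17  [B, A, C are collinear ∩ DC ⟂ BA]
2. C_y = -159/17  [B, A, C are collinear ∩ DC ⟂ BA]
   → C = (-27/17, -159/17)

C = (-27/17, -159/17)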